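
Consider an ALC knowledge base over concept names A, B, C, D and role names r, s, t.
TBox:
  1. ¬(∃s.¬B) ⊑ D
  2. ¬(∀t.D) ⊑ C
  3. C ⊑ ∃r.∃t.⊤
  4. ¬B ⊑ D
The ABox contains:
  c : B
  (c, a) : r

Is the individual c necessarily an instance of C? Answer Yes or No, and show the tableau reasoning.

1. c : C?  L(c) = {B} ∪ {¬C}
   open: L(c) ⊇ {B, ¬C, ∀t.D, ∃s.¬B} (+ ∃-successors) — c ∉ C possible
2. Hence c : C: not entailed.

No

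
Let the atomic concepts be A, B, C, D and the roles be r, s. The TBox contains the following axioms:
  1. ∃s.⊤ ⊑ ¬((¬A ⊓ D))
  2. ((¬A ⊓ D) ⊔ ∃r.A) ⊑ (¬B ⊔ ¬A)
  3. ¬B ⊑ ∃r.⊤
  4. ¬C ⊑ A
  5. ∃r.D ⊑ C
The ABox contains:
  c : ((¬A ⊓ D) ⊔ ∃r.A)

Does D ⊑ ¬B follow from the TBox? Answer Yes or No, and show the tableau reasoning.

No

1. D ⊑ ¬B  ⇔  (D ⊓ B) unsat w.r.t. T
   open: L(x₀) ⊇ {A, B, C, D, ∀r.¬A, …}
2. Hence D ⊑ ¬B: not entailed.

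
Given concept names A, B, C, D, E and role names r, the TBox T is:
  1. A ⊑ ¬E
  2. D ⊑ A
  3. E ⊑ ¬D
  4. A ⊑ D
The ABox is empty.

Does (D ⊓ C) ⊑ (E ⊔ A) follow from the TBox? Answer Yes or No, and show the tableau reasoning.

Yes

1. (D ⊓ C) ⊑ (E ⊔ A)  ⇔  ((D ⊓ C) ⊓ (¬E ⊓ ¬A)) unsat w.r.t. T
   all branches close; clash {A, ¬A} at x₀
2. Hence (D ⊓ C) ⊑ (E ⊔ A): entailed.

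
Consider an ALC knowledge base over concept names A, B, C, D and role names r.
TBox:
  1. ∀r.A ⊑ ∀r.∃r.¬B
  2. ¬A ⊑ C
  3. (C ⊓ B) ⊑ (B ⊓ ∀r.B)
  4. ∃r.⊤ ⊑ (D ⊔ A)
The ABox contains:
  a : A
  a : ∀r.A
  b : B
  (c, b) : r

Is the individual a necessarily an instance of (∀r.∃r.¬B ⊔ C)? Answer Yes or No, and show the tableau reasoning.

1. a : (∀r.∃r.¬B ⊔ C)?  L(a) = {A, ∀r.A} ∪ {(∃r.∀r.B ⊓ ¬C)}
   clash {B, ¬B} at an ∃-successor — a ∈ (∀r.∃r.¬B ⊔ C)
2. Hence a : (∀r.∃r.¬B ⊔ C): entailed.

Yes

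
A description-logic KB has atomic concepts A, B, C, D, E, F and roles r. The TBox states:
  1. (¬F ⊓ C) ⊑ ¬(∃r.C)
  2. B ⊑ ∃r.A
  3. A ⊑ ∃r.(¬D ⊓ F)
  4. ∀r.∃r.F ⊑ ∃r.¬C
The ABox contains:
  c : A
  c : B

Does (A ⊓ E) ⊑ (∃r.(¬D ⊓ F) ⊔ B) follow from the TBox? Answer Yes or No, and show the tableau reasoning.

Yes

1. (A ⊓ E) ⊑ (∃r.(¬D ⊓ F) ⊔ B)  ⇔  ((A ⊓ E) ⊓ (∀r.(D ⊔ ¬F) ⊓ ¬B)) unsat w.r.t. T
   all branches close; clash {F, ¬F} at an ∃-successor
2. Hence (A ⊓ E) ⊑ (∃r.(¬D ⊓ F) ⊔ B): entailed.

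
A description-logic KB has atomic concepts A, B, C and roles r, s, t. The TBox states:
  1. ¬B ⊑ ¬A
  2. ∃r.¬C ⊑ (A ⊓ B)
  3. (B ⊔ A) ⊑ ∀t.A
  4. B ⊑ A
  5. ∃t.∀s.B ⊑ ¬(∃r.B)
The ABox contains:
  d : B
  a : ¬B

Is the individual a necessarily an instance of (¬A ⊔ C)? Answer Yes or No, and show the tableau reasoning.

Yes

1. a : (¬A ⊔ C)?  L(a) = {¬B} ∪ {(A ⊓ ¬C)}
   clash {A, ¬A} at a — a ∈ (¬A ⊔ C)
2. Hence a : (¬A ⊔ C): entailed.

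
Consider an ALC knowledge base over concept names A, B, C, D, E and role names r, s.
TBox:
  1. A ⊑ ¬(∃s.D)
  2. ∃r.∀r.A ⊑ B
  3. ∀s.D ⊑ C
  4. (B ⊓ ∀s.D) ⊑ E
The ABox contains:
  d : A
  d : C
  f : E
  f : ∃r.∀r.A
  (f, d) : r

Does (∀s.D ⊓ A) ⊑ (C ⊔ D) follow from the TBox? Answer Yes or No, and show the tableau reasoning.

Yes

1. (∀s.D ⊓ A) ⊑ (C ⊔ D)  ⇔  ((∀s.D ⊓ A) ⊓ (¬C ⊓ ¬D)) unsat w.r.t. T
   all branches close; clash {C, ¬C} at x₀
2. Hence (∀s.D ⊓ A) ⊑ (C ⊔ D): entailed.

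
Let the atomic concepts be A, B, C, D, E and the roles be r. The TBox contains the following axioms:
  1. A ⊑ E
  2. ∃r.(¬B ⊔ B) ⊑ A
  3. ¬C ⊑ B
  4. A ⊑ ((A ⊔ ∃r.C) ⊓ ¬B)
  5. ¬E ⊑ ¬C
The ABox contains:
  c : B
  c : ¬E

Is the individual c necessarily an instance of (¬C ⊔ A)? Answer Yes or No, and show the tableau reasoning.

Yes

1. c : (¬C ⊔ A)?  L(c) = {B, ¬E} ∪ {(C ⊓ ¬A)}
   clash {C, ¬C} at c — c ∈ (¬C ⊔ A)
2. Hence c : (¬C ⊔ A): entailed.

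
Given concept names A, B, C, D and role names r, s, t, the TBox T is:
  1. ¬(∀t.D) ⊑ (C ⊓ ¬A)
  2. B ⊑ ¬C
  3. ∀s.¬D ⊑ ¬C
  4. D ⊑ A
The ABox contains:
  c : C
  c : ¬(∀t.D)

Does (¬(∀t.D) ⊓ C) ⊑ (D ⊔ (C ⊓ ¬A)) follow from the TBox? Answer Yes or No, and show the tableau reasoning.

1. (¬(∀t.D) ⊓ C) ⊑ (D ⊔ (C ⊓ ¬A))  ⇔  ((∃t.¬D ⊓ C) ⊓ (¬D ⊓ (¬C ⊔ A))) unsat w.r.t. T
   all branches close; clash {C, ¬C} at x₀
2. Hence (¬(∀t.D) ⊓ C) ⊑ (D ⊔ (C ⊓ ¬A)): entailed.

Yes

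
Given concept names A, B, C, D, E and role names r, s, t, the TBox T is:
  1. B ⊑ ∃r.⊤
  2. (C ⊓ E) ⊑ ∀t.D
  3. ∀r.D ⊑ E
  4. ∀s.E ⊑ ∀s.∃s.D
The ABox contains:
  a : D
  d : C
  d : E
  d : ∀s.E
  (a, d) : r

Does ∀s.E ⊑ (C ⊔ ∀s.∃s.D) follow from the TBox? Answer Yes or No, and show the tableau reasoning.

1. ∀s.E ⊑ (C ⊔ ∀s.∃s.D)  ⇔  (∀s.E ⊓ (¬C ⊓ ∃s.∀s.¬D)) unsat w.r.t. T
   all branches close; clash {D, ¬D} at an ∃-successor
2. Hence ∀s.E ⊑ (C ⊔ ∀s.∃s.D): entailed.

Yes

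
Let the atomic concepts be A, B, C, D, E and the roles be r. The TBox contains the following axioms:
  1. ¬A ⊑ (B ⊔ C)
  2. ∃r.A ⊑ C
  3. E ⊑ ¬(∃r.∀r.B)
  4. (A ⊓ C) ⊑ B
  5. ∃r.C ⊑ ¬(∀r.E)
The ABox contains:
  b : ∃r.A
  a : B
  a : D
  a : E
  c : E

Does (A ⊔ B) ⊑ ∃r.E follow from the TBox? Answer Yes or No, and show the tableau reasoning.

1. (A ⊔ B) ⊑ ∃r.E  ⇔  ((A ⊔ B) ⊓ ∀r.¬E) unsat w.r.t. T
   open: L(x₀) ⊇ {A, ¬C, ¬E, ∀r.¬A, ∀r.¬C, …}
2. Hence (A ⊔ B) ⊑ ∃r.E: not entailed.

No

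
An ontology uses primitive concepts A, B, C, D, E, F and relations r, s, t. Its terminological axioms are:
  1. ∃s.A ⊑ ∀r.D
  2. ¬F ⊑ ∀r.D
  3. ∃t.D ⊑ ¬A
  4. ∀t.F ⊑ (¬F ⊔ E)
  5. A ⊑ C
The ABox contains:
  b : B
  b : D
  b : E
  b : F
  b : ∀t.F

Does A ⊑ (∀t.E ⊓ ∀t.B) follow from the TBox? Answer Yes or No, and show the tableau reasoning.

1. A ⊑ (∀t.E ⊓ ∀t.B)  ⇔  (A ⊓ (∃t.¬E ⊔ ∃t.¬B)) unsat w.r.t. T
   apply at x₀: A⊑C
   open: L(x₀) ⊇ {A, C, F, ∀s.¬A, ∀t.¬D, …} (+ ∃-successors)
2. Hence A ⊑ (∀t.E ⊓ ∀t.B): not entailed.

No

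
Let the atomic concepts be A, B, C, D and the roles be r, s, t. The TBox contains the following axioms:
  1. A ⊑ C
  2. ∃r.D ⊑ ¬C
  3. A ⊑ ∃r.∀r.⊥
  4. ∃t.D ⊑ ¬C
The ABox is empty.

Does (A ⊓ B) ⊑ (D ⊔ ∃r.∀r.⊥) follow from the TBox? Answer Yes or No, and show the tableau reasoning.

Yes

1. (A ⊓ B) ⊑ (D ⊔ ∃r.∀r.⊥)  ⇔  ((A ⊓ B) ⊓ (¬D ⊓ ∀r.∃r.⊤)) unsat w.r.t. T
   all branches close; clash {C, ¬C} at x₀
2. Hence (A ⊓ B) ⊑ (D ⊔ ∃r.∀r.⊥): entailed.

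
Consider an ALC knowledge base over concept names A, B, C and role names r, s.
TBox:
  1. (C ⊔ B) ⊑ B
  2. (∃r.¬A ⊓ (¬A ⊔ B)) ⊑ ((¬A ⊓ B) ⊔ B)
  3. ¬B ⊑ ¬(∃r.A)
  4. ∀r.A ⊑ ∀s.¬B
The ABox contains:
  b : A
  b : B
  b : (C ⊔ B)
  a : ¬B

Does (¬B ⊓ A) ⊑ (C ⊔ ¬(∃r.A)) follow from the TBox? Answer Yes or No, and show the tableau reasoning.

1. (¬B ⊓ A) ⊑ (C ⊔ ¬(∃r.A))  ⇔  ((¬B ⊓ A) ⊓ (¬C ⊓ ∃r.A)) unsat w.r.t. T
   all branches close; clash {B, ¬B} at x₀
2. Hence (¬B ⊓ A) ⊑ (C ⊔ ¬(∃r.A)): entailed.

Yes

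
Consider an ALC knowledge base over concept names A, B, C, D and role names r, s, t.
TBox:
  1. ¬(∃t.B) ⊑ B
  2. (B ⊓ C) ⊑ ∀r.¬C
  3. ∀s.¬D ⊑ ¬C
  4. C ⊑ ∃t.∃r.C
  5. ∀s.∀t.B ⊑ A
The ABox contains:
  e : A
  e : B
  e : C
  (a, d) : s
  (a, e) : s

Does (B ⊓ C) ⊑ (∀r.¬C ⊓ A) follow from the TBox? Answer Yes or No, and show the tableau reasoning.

1. (B ⊓ C) ⊑ (∀r.¬C ⊓ A)  ⇔  ((B ⊓ C) ⊓ (∃r.C ⊔ ¬A)) unsat w.r.t. T
   apply at x₀: (B ⊓ C)⊑∀r.¬C; C⊑∃t.∃r.C
   open: L(x₀) ⊇ {B, C, ¬A, ∀r.¬C, ∃s.D, …} (+ ∃-successors)
2. Hence (B ⊓ C) ⊑ (∀r.¬C ⊓ A): not entailed.

No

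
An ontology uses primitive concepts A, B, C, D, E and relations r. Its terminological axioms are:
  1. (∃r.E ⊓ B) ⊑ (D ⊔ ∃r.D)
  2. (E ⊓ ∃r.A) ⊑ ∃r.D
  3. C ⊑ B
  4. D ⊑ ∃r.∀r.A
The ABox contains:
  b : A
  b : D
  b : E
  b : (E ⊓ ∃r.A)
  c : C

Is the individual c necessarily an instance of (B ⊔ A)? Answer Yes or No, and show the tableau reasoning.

1. c : (B ⊔ A)?  L(c) = {C} ∪ {(¬B ⊓ ¬A)}
   clash {B, ¬B} at c — c ∈ (B ⊔ A)
2. Hence c : (B ⊔ A): entailed.

Yes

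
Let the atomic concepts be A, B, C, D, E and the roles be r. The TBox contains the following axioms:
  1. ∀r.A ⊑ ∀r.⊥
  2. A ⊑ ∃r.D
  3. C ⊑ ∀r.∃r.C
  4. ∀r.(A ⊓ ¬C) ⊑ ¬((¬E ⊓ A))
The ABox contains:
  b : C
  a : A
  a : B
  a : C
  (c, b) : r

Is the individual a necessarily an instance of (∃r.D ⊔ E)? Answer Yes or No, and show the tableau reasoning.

Yes

1. a : (∃r.D ⊔ E)?  L(a) = {A, B, C} ∪ {(∀r.¬D ⊓ ¬E)}
   clash {A, ¬A} at a — a ∈ (∃r.D ⊔ E)
2. Hence a : (∃r.D ⊔ E): entailed.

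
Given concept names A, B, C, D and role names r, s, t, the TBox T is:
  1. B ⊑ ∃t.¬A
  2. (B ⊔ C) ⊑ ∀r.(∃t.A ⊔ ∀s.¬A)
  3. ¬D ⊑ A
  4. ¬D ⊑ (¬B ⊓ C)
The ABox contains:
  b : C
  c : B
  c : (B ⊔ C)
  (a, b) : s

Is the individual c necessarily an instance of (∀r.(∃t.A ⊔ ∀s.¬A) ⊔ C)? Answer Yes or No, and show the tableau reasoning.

1. c : (∀r.(∃t.A ⊔ ∀s.¬A) ⊔ C)?  L(c) = {B, (B ⊔ C)} ∪ {(∃r.(∀t.¬A ⊓ ∃s.A) ⊓ ¬C)}
   clash {B, ¬B} at c — c ∈ (∀r.(∃t.A ⊔ ∀s.¬A) ⊔ C)
2. Hence c : (∀r.(∃t.A ⊔ ∀s.¬A) ⊔ C): entailed.

Yes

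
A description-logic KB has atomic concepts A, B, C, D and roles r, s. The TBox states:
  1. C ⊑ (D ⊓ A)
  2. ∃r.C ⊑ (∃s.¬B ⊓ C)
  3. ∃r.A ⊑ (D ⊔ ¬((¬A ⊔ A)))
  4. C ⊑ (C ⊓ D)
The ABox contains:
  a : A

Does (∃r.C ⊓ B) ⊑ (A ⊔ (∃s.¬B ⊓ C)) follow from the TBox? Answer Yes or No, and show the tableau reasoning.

1. (∃r.C ⊓ B) ⊑ (A ⊔ (∃s.¬B ⊓ C))  ⇔  ((∃r.C ⊓ B) ⊓ (¬A ⊓ (∀s.B ⊔ ¬C))) unsat w.r.t. T
   all branches close; clash {A, ¬A} at x₀
2. Hence (∃r.C ⊓ B) ⊑ (A ⊔ (∃s.¬B ⊓ C)): entailed.

Yes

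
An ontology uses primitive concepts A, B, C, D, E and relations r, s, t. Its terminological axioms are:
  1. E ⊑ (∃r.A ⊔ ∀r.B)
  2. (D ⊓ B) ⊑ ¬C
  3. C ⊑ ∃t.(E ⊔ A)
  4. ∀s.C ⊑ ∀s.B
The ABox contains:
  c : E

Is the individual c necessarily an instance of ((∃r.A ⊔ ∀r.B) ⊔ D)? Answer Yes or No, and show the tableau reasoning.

Yes

1. c : ((∃r.A ⊔ ∀r.B) ⊔ D)?  L(c) = {E} ∪ {((∀r.¬A ⊓ ∃r.¬B) ⊓ ¬D)}
   clash {B, ¬B} at an ∃-successor — c ∈ ((∃r.A ⊔ ∀r.B) ⊔ D)
2. Hence c : ((∃r.A ⊔ ∀r.B) ⊔ D): entailed.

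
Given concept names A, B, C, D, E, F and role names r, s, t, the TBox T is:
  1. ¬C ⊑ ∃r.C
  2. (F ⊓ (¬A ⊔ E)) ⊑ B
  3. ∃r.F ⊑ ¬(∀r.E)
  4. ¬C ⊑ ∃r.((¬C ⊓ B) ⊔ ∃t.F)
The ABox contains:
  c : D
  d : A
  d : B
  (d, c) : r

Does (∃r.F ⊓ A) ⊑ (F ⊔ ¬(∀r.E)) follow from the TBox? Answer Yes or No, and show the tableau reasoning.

1. (∃r.F ⊓ A) ⊑ (F ⊔ ¬(∀r.E))  ⇔  ((∃r.F ⊓ A) ⊓ (¬F ⊓ ∀r.E)) unsat w.r.t. T
   all branches close; clash {E, ¬E} at an ∃-successor
2. Hence (∃r.F ⊓ A) ⊑ (F ⊔ ¬(∀r.E)): entailed.

Yes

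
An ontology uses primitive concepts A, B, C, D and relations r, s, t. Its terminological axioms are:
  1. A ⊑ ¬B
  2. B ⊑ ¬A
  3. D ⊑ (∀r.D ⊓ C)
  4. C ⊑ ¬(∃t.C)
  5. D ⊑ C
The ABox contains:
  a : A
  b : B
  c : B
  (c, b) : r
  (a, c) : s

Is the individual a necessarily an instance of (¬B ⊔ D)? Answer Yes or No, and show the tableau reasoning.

1. a : (¬B ⊔ D)?  L(a) = {A} ∪ {(B ⊓ ¬D)}
   clash {B, ¬B} at a — a ∈ (¬B ⊔ D)
2. Hence a : (¬B ⊔ D): entailed.

Yes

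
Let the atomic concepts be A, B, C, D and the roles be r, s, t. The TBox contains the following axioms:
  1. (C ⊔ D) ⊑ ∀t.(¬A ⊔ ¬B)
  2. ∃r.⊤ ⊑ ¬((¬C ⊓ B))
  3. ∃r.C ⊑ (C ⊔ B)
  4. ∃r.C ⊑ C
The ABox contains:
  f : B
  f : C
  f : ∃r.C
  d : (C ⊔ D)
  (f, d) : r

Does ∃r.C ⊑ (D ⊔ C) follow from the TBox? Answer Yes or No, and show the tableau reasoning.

1. ∃r.C ⊑ (D ⊔ C)  ⇔  (∃r.C ⊓ (¬D ⊓ ¬C)) unsat w.r.t. T
   all branches close; clash {C, ¬C} at x₀
2. Hence ∃r.C ⊑ (D ⊔ C): entailed.

Yes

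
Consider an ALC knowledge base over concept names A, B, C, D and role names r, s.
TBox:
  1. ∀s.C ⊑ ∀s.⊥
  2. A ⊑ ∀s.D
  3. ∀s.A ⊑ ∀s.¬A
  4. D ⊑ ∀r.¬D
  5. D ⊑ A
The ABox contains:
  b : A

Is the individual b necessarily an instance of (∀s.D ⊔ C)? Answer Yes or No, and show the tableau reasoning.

1. b : (∀s.D ⊔ C)?  L(b) = {A} ∪ {(∃s.¬D ⊓ ¬C)}
   clash ⊥ at an ∃-successor — b ∈ (∀s.D ⊔ C)
2. Hence b : (∀s.D ⊔ C): entailed.

Yes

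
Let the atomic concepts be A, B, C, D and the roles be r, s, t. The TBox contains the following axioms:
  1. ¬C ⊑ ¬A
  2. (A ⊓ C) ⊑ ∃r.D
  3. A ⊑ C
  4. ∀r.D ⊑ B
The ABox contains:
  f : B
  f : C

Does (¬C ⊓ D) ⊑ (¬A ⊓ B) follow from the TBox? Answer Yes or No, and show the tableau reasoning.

1. (¬C ⊓ D) ⊑ (¬A ⊓ B)  ⇔  ((¬C ⊓ D) ⊓ (A ⊔ ¬B)) unsat w.r.t. T
   apply at x₀: ¬C⊑¬A
   open: L(x₀) ⊇ {D, ¬A, ¬B, ¬C, ∃r.¬D} (+ ∃-successors)
2. Hence (¬C ⊓ D) ⊑ (¬A ⊓ B): not entailed.

No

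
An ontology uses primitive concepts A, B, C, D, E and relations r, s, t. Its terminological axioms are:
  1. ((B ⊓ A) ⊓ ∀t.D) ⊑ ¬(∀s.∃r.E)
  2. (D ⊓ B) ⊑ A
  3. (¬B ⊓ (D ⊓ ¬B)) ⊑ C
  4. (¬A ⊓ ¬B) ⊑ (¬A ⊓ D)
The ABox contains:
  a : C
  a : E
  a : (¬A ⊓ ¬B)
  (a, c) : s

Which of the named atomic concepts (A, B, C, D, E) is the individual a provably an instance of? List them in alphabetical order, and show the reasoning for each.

{C, D, E}

1. a : A?  L(a) = {C, E, (¬A ⊓ ¬B)} ∪ {¬A}
   apply at a: (¬A ⊓ ¬B)⊑(¬A ⊓ D)
   open: L(a) ⊇ {C, D, E, ¬A, ¬B} — a ∉ A possible
2. a : B?  L(a) = {C, E, (¬A ⊓ ¬B)} ∪ {¬B}
   apply at a: (¬A ⊓ ¬B)⊑(¬A ⊓ D)
   open: L(a) ⊇ {C, D, E, ¬A, ¬B} — a ∉ B possible
3. a : C?  L(a) = {C, E, (¬A ⊓ ¬B)} ∪ {¬C}
   clash {C, ¬C} at a — a ∈ C
4. a : D?  L(a) = {C, E, (¬A ⊓ ¬B)} ∪ {¬D}
   clash {D, ¬D} at a — a ∈ D
5. a : E?  L(a) = {C, E, (¬A ⊓ ¬B)} ∪ {¬E}
   clash {E, ¬E} at a — a ∈ E
6. Entailed for a: {C, D, E}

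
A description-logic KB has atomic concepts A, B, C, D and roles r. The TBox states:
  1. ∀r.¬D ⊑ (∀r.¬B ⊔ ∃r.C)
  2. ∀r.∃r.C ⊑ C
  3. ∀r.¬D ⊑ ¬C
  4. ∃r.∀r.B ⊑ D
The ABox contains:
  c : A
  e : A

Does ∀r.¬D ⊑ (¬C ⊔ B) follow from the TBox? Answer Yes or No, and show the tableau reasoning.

Yes

1. ∀r.¬D ⊑ (¬C ⊔ B)  ⇔  (∀r.¬D ⊓ (C ⊓ ¬B)) unsat w.r.t. T
   all branches close; clash {C, ¬C} at x₀
2. Hence ∀r.¬D ⊑ (¬C ⊔ B): entailed.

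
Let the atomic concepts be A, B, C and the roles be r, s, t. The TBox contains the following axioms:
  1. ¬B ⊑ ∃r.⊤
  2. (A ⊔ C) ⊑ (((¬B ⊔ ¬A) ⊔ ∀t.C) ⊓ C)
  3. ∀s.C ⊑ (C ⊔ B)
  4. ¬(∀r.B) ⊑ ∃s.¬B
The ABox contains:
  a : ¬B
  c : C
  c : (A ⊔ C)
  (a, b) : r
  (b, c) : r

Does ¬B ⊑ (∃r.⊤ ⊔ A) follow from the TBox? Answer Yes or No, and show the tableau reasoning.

Yes

1. ¬B ⊑ (∃r.⊤ ⊔ A)  ⇔  (¬B ⊓ (∀r.⊥ ⊓ ¬A)) unsat w.r.t. T
   all branches close; clash {B, ¬B} at x₀
2. Hence ¬B ⊑ (∃r.⊤ ⊔ A): entailed.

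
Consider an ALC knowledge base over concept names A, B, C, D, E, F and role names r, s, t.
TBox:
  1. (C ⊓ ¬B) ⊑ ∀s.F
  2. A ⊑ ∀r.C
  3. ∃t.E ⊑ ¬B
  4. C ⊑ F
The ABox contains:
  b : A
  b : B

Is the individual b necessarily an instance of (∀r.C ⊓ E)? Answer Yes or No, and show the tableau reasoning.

No

1. b : (∀r.C ⊓ E)?  L(b) = {A, B} ∪ {(∃r.¬C ⊔ ¬E)}
   apply at b: A⊑∀r.C
   open: L(b) ⊇ {A, B, ¬C, ¬E, ∀r.C, …} — b ∉ (∀r.C ⊓ E) possible
2. Hence b : (∀r.C ⊓ E): not entailed.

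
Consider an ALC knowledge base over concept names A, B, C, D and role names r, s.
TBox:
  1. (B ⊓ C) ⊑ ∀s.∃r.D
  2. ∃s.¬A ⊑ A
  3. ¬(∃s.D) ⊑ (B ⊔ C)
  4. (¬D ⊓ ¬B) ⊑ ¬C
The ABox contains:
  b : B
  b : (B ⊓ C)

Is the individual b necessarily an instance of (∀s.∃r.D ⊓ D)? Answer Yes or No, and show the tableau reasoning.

No

1. b : (∀s.∃r.D ⊓ D)?  L(b) = {B, (B ⊓ C)} ∪ {(∃s.∀r.¬D ⊔ ¬D)}
   apply at b: (B ⊓ C)⊑∀s.∃r.D
   open: L(b) ⊇ {B, C, ¬D, ∀s.A, ∀s.∃r.D, …} (+ ∃-successors) — b ∉ (∀s.∃r.D ⊓ D) possible
2. Hence b : (∀s.∃r.D ⊓ D): not entailed.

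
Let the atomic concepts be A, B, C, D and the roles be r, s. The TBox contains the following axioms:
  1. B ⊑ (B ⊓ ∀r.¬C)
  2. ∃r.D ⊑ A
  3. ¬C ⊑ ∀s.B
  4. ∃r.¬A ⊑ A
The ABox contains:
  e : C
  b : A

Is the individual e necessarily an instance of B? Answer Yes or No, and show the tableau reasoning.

1. e : B?  L(e) = {C} ∪ {¬B}
   open: L(e) ⊇ {C, ¬B, ∀r.A, ∀r.¬D} — e ∉ B possible
2. Hence e : B: not entailed.

No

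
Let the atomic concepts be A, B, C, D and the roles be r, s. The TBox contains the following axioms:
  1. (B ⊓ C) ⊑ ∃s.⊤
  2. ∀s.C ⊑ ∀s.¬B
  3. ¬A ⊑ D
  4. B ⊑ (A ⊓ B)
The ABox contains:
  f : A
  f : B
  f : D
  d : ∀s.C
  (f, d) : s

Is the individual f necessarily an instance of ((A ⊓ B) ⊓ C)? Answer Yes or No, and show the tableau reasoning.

No

1. f : ((A ⊓ B) ⊓ C)?  L(f) = {A, B, D} ∪ {((¬A ⊔ ¬B) ⊔ ¬C)}
   apply at f: B⊑(A ⊓ B)
   open: L(f) ⊇ {A, B, D, ¬C, ∃s.¬C} (+ ∃-successors) — f ∉ ((A ⊓ B) ⊓ C) possible
2. Hence f : ((A ⊓ B) ⊓ C): not entailed.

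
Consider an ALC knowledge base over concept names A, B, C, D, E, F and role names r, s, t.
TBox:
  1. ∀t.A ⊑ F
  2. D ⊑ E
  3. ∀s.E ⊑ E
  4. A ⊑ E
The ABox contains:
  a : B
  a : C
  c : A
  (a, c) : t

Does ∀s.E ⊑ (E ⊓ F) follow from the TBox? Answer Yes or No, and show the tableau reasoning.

1. ∀s.E ⊑ (E ⊓ F)  ⇔  (∀s.E ⊓ (¬E ⊔ ¬F)) unsat w.r.t. T
   apply at x₀: ∀s.E⊑E
   open: L(x₀) ⊇ {E, ¬A, ¬D, ¬F, ∀s.E, …} (+ ∃-successors)
2. Hence ∀s.E ⊑ (E ⊓ F): not entailed.

No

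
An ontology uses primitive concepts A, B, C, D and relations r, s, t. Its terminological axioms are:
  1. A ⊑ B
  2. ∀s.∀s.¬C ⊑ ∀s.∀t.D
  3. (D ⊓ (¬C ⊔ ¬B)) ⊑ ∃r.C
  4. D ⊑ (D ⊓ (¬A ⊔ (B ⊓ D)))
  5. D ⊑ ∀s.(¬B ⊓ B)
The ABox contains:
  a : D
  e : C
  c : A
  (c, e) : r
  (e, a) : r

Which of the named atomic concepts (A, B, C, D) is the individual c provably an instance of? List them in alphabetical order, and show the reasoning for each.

1. c : A?  L(c) = {A} ∪ {¬A}
   clash {A, ¬A} at c — c ∈ A
2. c : B?  L(c) = {A} ∪ {¬B}
   clash {B, ¬B} at c — c ∈ B
3. c : C?  L(c) = {A} ∪ {¬C}
   apply at c: A⊑B
   open: L(c) ⊇ {A, B, ¬C, ¬D, ∃s.∃s.C} (+ ∃-successors) — c ∉ C possible
4. c : D?  L(c) = {A} ∪ {¬D}
   apply at c: A⊑B
   open: L(c) ⊇ {A, B, ¬D, ∃s.∃s.C} (+ ∃-successors) — c ∉ D possible
5. Entailed for c: {A, B}

{A, B}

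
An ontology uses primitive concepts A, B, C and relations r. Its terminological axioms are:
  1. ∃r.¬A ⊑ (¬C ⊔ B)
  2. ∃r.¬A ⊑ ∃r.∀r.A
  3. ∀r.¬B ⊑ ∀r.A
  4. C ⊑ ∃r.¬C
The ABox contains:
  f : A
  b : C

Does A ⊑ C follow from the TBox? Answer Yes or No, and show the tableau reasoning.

1. A ⊑ C  ⇔  (A ⊓ ¬C) unsat w.r.t. T
   open: L(x₀) ⊇ {A, ¬C, ∀r.A, ∃r.B} (+ ∃-successors)
2. Hence A ⊑ C: not entailed.

No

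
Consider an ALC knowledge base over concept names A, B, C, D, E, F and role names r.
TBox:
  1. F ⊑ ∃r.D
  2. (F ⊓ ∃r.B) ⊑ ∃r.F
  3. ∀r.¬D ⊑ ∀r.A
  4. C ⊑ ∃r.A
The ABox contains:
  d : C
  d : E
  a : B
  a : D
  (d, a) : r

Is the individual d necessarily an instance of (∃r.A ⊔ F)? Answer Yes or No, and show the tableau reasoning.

Yes

1. d : (∃r.A ⊔ F)?  L(d) = {C, E} ∪ {(∀r.¬A ⊓ ¬F)}
   clash {A, ¬A} at a — d ∈ (∃r.A ⊔ F)
2. Hence d : (∃r.A ⊔ F): entailed.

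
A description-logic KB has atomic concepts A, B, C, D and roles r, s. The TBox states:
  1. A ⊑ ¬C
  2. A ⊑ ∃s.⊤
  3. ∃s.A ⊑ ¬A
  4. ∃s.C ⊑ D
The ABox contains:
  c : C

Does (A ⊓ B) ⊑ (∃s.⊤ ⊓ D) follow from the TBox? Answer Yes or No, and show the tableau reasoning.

No

1. (A ⊓ B) ⊑ (∃s.⊤ ⊓ D)  ⇔  ((A ⊓ B) ⊓ (∀s.⊥ ⊔ ¬D)) unsat w.r.t. T
   apply at x₀: A⊑¬C; A⊑∃s.⊤
   open: L(x₀) ⊇ {A, B, ¬C, ¬D, ∀s.¬A, …} (+ ∃-successors)
2. Hence (A ⊓ B) ⊑ (∃s.⊤ ⊓ D): not entailed.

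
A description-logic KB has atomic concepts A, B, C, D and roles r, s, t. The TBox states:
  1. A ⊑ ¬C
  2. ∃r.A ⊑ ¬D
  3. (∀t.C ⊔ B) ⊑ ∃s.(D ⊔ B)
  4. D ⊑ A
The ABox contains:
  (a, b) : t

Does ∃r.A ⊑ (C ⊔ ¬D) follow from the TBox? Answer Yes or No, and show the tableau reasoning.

1. ∃r.A ⊑ (C ⊔ ¬D)  ⇔  (∃r.A ⊓ (¬C ⊓ D)) unsat w.r.t. T
   all branches close; clash {D, ¬D} at x₀
2. Hence ∃r.A ⊑ (C ⊔ ¬D): entailed.

Yes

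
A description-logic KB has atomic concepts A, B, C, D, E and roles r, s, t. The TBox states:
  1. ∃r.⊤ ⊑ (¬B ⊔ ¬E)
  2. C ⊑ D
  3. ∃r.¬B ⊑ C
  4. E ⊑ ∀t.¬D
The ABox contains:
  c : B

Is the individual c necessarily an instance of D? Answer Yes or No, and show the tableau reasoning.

1. c : D?  L(c) = {B} ∪ {¬D}
   open: L(c) ⊇ {B, ¬C, ¬D, ¬E, ∀r.B, …} — c ∉ D possible
2. Hence c : D: not entailed.

No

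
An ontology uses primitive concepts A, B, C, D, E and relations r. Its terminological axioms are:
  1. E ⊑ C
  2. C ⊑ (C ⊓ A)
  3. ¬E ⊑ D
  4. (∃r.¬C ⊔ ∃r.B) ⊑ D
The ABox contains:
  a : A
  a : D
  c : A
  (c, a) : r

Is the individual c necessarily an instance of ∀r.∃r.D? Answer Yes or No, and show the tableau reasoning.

1. c : ∀r.∃r.D?  L(c) = {A} ∪ {∃r.∀r.¬D}
   open: L(c) ⊇ {A, C, E, ∀r.C, ∀r.¬B, …} (+ ∃-successors) — c ∉ ∀r.∃r.D possible
2. Hence c : ∀r.∃r.D: not entailed.

No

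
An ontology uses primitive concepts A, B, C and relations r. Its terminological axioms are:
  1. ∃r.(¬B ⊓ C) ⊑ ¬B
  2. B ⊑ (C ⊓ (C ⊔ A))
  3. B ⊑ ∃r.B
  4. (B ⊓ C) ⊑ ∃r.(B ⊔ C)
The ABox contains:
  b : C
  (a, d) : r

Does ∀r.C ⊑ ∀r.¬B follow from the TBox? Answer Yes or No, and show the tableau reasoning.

1. ∀r.C ⊑ ∀r.¬B  ⇔  (∀r.C ⊓ ∃r.B) unsat w.r.t. T
   open: L(x₀) ⊇ {¬B, ∀r.C, ∃r.B} (+ ∃-successors)
2. Hence ∀r.C ⊑ ∀r.¬B: not entailed.

No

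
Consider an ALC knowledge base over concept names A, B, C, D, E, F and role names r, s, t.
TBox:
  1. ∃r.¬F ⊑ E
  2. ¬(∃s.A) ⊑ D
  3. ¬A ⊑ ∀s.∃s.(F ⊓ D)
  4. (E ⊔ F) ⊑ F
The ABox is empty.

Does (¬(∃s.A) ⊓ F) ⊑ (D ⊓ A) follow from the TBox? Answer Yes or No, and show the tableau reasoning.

1. (¬(∃s.A) ⊓ F) ⊑ (D ⊓ A)  ⇔  ((∀s.¬A ⊓ F) ⊓ (¬D ⊔ ¬A)) unsat w.r.t. T
   apply at x₀: ¬(∃s.A)⊑D
   open: L(x₀) ⊇ {D, F, ¬A, ∀r.F, ∀s.¬A, …}
2. Hence (¬(∃s.A) ⊓ F) ⊑ (D ⊓ A): not entailed.

No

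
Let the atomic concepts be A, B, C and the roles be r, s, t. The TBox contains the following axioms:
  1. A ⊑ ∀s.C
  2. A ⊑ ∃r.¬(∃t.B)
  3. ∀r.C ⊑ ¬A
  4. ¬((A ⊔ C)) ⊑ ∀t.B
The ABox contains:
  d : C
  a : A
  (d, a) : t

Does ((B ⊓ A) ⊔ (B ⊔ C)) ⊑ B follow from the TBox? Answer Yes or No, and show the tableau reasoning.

No

1. ((B ⊓ A) ⊔ (B ⊔ C)) ⊑ B  ⇔  (((B ⊓ A) ⊔ (B ⊔ C)) ⊓ ¬B) unsat w.r.t. T
   open: L(x₀) ⊇ {A, C, ¬B, ∀s.C, ∃r.¬C, …} (+ ∃-successors)
2. Hence ((B ⊓ A) ⊔ (B ⊔ C)) ⊑ B: not entailed.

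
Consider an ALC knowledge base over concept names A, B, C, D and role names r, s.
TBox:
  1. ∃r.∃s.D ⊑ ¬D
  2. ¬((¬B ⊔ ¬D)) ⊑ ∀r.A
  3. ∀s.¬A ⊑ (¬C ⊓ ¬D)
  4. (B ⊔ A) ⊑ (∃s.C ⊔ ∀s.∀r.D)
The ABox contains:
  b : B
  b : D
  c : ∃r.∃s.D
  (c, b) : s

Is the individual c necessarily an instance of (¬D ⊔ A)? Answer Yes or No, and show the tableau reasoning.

Yes

1. c : (¬D ⊔ A)?  L(c) = {∃r.∃s.D} ∪ {(D ⊓ ¬A)}
   clash {D, ¬D} at c — c ∈ (¬D ⊔ A)
2. Hence c : (¬D ⊔ A): entailed.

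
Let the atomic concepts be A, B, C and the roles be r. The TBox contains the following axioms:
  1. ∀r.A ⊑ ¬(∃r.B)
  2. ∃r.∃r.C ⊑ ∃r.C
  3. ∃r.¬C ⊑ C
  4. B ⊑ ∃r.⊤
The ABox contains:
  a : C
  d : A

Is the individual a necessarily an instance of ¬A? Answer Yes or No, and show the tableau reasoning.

1. a : ¬A?  L(a) = {C} ∪ {A}
   open: L(a) ⊇ {A, C, ¬B, ∀r.∀r.¬C, ∃r.¬A} (+ ∃-successors) — a ∉ ¬A possible
2. Hence a : ¬A: not entailed.

No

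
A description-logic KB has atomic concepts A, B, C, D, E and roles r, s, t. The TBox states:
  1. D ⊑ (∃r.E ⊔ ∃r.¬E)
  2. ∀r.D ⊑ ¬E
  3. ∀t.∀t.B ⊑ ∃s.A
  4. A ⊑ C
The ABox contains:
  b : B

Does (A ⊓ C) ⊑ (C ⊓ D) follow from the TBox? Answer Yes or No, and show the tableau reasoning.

1. (A ⊓ C) ⊑ (C ⊓ D)  ⇔  ((A ⊓ C) ⊓ (¬C ⊔ ¬D)) unsat w.r.t. T
   open: L(x₀) ⊇ {A, C, ¬D, ∃r.¬D, ∃t.∃t.¬B} (+ ∃-successors)
2. Hence (A ⊓ C) ⊑ (C ⊓ D): not entailed.

No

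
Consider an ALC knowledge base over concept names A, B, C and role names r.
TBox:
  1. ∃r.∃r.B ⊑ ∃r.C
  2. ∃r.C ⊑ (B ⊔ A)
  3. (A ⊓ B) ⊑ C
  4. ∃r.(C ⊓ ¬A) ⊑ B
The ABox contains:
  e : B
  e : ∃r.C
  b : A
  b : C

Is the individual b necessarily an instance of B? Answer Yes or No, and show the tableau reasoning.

1. b : B?  L(b) = {A, C} ∪ {¬B}
   open: L(b) ⊇ {A, C, ¬B, ∀r.(¬C ⊔ A), ∀r.¬C, …} — b ∉ B possible
2. Hence b : B: not entailed.

No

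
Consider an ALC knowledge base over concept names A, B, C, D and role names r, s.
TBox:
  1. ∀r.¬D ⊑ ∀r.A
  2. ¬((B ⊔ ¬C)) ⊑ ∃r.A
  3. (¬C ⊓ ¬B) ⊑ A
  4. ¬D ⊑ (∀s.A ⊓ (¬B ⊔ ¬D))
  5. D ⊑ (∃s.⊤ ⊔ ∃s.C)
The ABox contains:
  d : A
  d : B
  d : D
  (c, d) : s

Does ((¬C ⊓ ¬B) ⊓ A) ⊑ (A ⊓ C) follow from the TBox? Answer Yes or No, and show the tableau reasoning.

No

1. ((¬C ⊓ ¬B) ⊓ A) ⊑ (A ⊓ C)  ⇔  (((¬C ⊓ ¬B) ⊓ A) ⊓ (¬A ⊔ ¬C)) unsat w.r.t. T
   open: L(x₀) ⊇ {A, ¬B, ¬C, ¬D, ∀s.A, …} (+ ∃-successors)
2. Hence ((¬C ⊓ ¬B) ⊓ A) ⊑ (A ⊓ C): not entailed.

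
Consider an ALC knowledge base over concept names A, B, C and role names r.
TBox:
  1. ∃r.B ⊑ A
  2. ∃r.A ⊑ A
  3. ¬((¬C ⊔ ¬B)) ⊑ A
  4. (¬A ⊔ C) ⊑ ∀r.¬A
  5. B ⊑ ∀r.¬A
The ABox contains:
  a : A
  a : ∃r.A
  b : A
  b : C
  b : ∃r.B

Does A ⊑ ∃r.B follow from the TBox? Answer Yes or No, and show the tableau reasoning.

1. A ⊑ ∃r.B  ⇔  (A ⊓ ∀r.¬B) unsat w.r.t. T
   open: L(x₀) ⊇ {A, ¬B, ¬C, ∀r.¬B}
2. Hence A ⊑ ∃r.B: not entailed.

No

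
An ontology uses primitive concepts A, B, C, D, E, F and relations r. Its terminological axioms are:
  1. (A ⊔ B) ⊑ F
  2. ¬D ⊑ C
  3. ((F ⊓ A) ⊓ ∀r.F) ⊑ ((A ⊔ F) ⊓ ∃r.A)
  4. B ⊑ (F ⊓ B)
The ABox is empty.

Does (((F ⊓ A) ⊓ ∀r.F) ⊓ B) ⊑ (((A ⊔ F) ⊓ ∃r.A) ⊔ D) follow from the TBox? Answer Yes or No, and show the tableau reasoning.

Yes

1. (((F ⊓ A) ⊓ ∀r.F) ⊓ B) ⊑ (((A ⊔ F) ⊓ ∃r.A) ⊔ D)  ⇔  ((((F ⊓ A) ⊓ ∀r.F) ⊓ B) ⊓ (((¬A ⊓ ¬F) ⊔ ∀r.¬A) ⊓ ¬D)) unsat w.r.t. T
   all branches close; clash {A, ¬A} at an ∃-successor
2. Hence (((F ⊓ A) ⊓ ∀r.F) ⊓ B) ⊑ (((A ⊔ F) ⊓ ∃r.A) ⊔ D): entailed.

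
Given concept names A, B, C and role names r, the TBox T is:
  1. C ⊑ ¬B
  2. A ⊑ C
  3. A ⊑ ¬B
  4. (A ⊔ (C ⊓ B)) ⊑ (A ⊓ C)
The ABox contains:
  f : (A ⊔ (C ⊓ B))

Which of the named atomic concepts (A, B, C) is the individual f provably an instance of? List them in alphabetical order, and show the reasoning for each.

{A, C}

1. f : A?  L(f) = {(A ⊔ (C ⊓ B))} ∪ {¬A}
   clash {B, ¬B} at f — f ∈ A
2. f : B?  L(f) = {(A ⊔ (C ⊓ B))} ∪ {¬B}
   apply at f: (A ⊔ (C ⊓ B))⊑(A ⊓ C)
   open: L(f) ⊇ {A, C, ¬B} — f ∉ B possible
3. f : C?  L(f) = {(A ⊔ (C ⊓ B))} ∪ {¬C}
   clash {C, ¬C} at f — f ∈ C
4. Entailed for f: {A, C}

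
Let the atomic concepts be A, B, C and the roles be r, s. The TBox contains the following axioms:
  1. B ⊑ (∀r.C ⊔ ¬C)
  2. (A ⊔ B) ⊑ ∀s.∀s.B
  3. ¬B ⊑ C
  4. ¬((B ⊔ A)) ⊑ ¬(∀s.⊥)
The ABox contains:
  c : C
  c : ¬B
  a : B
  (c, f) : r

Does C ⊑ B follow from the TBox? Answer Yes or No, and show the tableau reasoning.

No

1. C ⊑ B  ⇔  (C ⊓ ¬B) unsat w.r.t. T
   open: L(x₀) ⊇ {A, C, ¬B, ∀s.∀s.B}
2. Hence C ⊑ B: not entailed.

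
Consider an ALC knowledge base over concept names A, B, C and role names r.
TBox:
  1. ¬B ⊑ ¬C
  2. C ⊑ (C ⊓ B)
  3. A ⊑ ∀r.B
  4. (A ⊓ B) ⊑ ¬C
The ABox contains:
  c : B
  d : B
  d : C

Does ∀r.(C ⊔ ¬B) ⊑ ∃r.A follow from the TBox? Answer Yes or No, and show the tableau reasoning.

1. ∀r.(C ⊔ ¬B) ⊑ ∃r.A  ⇔  (∀r.(C ⊔ ¬B) ⊓ ∀r.¬A) unsat w.r.t. T
   open: L(x₀) ⊇ {B, ¬A, ¬C, ∀r.(C ⊔ ¬B), ∀r.¬A}
2. Hence ∀r.(C ⊔ ¬B) ⊑ ∃r.A: not entailed.

No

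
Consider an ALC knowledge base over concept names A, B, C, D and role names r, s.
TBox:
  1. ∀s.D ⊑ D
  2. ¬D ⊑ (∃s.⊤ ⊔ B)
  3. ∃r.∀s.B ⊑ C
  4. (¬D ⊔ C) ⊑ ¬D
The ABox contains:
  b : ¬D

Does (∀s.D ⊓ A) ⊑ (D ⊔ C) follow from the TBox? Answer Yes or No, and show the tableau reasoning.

Yes

1. (∀s.D ⊓ A) ⊑ (D ⊔ C)  ⇔  ((∀s.D ⊓ A) ⊓ (¬D ⊓ ¬C)) unsat w.r.t. T
   all branches close; clash {D, ¬D} at x₀
2. Hence (∀s.D ⊓ A) ⊑ (D ⊔ C): entailed.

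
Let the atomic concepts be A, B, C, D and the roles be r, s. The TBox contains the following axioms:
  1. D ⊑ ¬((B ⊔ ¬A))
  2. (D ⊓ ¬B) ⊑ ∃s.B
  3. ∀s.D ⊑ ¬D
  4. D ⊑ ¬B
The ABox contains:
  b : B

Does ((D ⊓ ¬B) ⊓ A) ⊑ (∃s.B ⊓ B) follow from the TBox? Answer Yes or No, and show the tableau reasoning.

1. ((D ⊓ ¬B) ⊓ A) ⊑ (∃s.B ⊓ B)  ⇔  (((D ⊓ ¬B) ⊓ A) ⊓ (∀s.¬B ⊔ ¬B)) unsat w.r.t. T
   apply at x₀: D⊑¬((B ⊔ ¬A)); (D ⊓ ¬B)⊑∃s.B
   open: L(x₀) ⊇ {A, D, ¬B, ∃s.B, ∃s.¬D} (+ ∃-successors)
2. Hence ((D ⊓ ¬B) ⊓ A) ⊑ (∃s.B ⊓ B): not entailed.

No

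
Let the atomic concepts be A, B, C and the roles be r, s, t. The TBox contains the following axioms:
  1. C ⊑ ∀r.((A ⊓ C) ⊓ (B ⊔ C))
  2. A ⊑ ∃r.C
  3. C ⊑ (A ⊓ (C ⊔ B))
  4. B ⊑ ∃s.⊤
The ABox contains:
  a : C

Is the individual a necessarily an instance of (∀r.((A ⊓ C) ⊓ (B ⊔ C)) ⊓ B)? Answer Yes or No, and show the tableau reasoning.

1. a : (∀r.((A ⊓ C) ⊓ (B ⊔ C)) ⊓ B)?  L(a) = {C} ∪ {(∃r.((¬A ⊔ ¬C) ⊔ (¬B ⊓ ¬C)) ⊔ ¬B)}
   apply at a: C⊑∀r.((A ⊓ C) ⊓ (B ⊔ C)); C⊑(A ⊓ (C ⊔ B))
   open: L(a) ⊇ {A, C, ¬B, ∀r.((A ⊓ C) ⊓ (B ⊔ C)), ∃r.C} (+ ∃-successors) — a ∉ (∀r.((A ⊓ C) ⊓ (B ⊔ C)) ⊓ B) possible
2. Hence a : (∀r.((A ⊓ C) ⊓ (B ⊔ C)) ⊓ B): not entailed.

No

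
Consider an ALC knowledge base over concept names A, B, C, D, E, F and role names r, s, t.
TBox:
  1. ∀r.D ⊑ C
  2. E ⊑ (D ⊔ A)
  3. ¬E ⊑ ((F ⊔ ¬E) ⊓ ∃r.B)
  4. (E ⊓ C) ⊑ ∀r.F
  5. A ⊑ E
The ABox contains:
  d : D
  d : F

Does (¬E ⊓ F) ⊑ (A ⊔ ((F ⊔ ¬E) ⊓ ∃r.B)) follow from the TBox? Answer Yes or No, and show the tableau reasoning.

1. (¬E ⊓ F) ⊑ (A ⊔ ((F ⊔ ¬E) ⊓ ∃r.B))  ⇔  ((¬E ⊓ F) ⊓ (¬A ⊓ ((¬F ⊓ E) ⊔ ∀r.¬B))) unsat w.r.t. T
   all branches close; clash {B, ¬B} at an ∃-successor
2. Hence (¬E ⊓ F) ⊑ (A ⊔ ((F ⊔ ¬E) ⊓ ∃r.B)): entailed.

Yes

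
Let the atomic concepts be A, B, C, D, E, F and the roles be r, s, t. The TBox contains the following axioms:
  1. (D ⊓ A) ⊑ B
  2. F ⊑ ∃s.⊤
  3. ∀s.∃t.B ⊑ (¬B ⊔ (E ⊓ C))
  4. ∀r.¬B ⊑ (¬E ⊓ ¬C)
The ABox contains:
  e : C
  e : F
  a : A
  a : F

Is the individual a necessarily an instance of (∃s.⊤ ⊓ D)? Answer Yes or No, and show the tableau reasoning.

1. a : (∃s.⊤ ⊓ D)?  L(a) = {A, F} ∪ {(∀s.⊥ ⊔ ¬D)}
   apply at a: F⊑∃s.⊤
   open: L(a) ⊇ {A, F, ¬D, ∃r.B, ∃s.∀t.¬B, …} (+ ∃-successors) — a ∉ (∃s.⊤ ⊓ D) possible
2. Hence a : (∃s.⊤ ⊓ D): not entailed.

No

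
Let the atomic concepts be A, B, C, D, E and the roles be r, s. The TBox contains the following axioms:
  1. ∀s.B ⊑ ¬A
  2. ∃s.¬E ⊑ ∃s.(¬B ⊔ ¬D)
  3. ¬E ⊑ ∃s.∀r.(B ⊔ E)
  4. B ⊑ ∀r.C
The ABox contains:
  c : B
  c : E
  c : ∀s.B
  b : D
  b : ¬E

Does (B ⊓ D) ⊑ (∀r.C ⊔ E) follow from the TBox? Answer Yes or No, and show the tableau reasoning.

1. (B ⊓ D) ⊑ (∀r.C ⊔ E)  ⇔  ((B ⊓ D) ⊓ (∃r.¬C ⊓ ¬E)) unsat w.r.t. T
   all branches close; clash {C, ¬C} at an ∃-successor
2. Hence (B ⊓ D) ⊑ (∀r.C ⊔ E): entailed.

Yes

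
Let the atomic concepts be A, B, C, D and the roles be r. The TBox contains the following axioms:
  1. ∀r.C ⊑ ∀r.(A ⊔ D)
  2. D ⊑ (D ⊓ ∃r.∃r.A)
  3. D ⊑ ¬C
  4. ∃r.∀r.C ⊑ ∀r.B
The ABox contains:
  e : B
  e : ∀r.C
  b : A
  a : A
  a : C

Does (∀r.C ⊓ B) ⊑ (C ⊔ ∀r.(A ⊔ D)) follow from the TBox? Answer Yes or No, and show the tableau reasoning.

1. (∀r.C ⊓ B) ⊑ (C ⊔ ∀r.(A ⊔ D))  ⇔  ((∀r.C ⊓ B) ⊓ (¬C ⊓ ∃r.(¬A ⊓ ¬D))) unsat w.r.t. T
   all branches close; clash {D, ¬D} at an ∃-successor
2. Hence (∀r.C ⊓ B) ⊑ (C ⊔ ∀r.(A ⊔ D)): entailed.

Yes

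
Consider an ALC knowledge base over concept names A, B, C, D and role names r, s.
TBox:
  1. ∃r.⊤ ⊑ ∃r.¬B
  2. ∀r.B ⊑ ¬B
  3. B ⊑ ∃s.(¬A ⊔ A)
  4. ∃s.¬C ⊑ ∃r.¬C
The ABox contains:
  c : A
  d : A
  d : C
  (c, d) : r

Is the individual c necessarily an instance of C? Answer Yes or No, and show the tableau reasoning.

No

1. c : C?  L(c) = {A} ∪ {¬C}
   open: L(c) ⊇ {A, ¬B, ¬C, ∀s.C, ∃r.¬B} (+ ∃-successors) — c ∉ C possible
2. Hence c : C: not entailed.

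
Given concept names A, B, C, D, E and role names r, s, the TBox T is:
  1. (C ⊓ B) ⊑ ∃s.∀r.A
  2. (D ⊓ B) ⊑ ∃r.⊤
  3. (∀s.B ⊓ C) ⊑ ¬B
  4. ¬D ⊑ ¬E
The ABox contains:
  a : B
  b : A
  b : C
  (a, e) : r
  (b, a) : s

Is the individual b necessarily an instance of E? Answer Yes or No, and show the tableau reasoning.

1. b : E?  L(b) = {A, C} ∪ {¬E}
   open: L(b) ⊇ {A, C, ¬B, ¬E} — b ∉ E possible
2. Hence b : E: not entailed.

No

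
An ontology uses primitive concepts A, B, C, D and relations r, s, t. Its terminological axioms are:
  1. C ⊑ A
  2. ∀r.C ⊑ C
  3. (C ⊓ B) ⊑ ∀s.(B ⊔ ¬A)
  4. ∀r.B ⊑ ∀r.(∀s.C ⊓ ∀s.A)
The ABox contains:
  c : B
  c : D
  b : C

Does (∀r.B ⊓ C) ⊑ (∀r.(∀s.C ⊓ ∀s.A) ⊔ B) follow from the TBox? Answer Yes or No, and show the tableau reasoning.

1. (∀r.B ⊓ C) ⊑ (∀r.(∀s.C ⊓ ∀s.A) ⊔ B)  ⇔  ((∀r.B ⊓ C) ⊓ (∃r.(∃s.¬C ⊔ ∃s.¬A) ⊓ ¬B)) unsat w.r.t. T
   all branches close; clash {A, ¬A} at an ∃-successor
2. Hence (∀r.B ⊓ C) ⊑ (∀r.(∀s.C ⊓ ∀s.A) ⊔ B): entailed.

Yes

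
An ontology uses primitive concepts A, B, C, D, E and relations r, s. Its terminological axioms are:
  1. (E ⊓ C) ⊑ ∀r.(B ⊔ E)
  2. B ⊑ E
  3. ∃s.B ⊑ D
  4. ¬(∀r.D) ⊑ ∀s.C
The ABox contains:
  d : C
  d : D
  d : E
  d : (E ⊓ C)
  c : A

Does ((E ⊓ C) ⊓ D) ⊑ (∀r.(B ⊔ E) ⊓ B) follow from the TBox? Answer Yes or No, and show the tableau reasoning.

No

1. ((E ⊓ C) ⊓ D) ⊑ (∀r.(B ⊔ E) ⊓ B)  ⇔  (((E ⊓ C) ⊓ D) ⊓ (∃r.(¬B ⊓ ¬E) ⊔ ¬B)) unsat w.r.t. T
   apply at x₀: (E ⊓ C)⊑∀r.(B ⊔ E)
   open: L(x₀) ⊇ {C, D, E, ¬B, ∀r.(B ⊔ E), …}
2. Hence ((E ⊓ C) ⊓ D) ⊑ (∀r.(B ⊔ E) ⊓ B): not entailed.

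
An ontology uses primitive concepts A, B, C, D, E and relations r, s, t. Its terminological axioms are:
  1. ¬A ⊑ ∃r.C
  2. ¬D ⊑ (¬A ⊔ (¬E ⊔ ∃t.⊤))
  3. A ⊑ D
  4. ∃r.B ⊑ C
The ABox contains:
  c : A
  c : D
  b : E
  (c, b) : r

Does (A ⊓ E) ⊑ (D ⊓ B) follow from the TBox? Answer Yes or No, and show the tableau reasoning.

1. (A ⊓ E) ⊑ (D ⊓ B)  ⇔  ((A ⊓ E) ⊓ (¬D ⊔ ¬B)) unsat w.r.t. T
   apply at x₀: A⊑D
   open: L(x₀) ⊇ {A, D, E, ¬B, ∀r.¬B}
2. Hence (A ⊓ E) ⊑ (D ⊓ B): not entailed.

No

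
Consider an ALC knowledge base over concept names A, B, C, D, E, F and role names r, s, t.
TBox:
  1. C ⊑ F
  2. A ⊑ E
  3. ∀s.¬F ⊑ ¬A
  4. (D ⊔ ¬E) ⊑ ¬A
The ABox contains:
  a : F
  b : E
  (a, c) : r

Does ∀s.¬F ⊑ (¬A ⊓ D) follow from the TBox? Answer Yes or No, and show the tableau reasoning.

1. ∀s.¬F ⊑ (¬A ⊓ D)  ⇔  (∀s.¬F ⊓ (A ⊔ ¬D)) unsat w.r.t. T
   apply at x₀: ∀s.¬F⊑¬A
   open: L(x₀) ⊇ {¬A, ¬C, ¬D, ∀s.¬F}
2. Hence ∀s.¬F ⊑ (¬A ⊓ D): not entailed.

No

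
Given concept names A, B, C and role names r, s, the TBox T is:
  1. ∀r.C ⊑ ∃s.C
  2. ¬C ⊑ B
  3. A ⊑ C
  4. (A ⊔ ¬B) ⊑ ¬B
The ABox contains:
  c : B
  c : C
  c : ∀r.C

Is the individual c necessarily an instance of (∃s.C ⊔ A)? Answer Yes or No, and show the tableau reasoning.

1. c : (∃s.C ⊔ A)?  L(c) = {B, C, ∀r.C} ∪ {(∀s.¬C ⊓ ¬A)}
   clash {B, ¬B} at c — c ∈ (∃s.C ⊔ A)
2. Hence c : (∃s.C ⊔ A): entailed.

Yes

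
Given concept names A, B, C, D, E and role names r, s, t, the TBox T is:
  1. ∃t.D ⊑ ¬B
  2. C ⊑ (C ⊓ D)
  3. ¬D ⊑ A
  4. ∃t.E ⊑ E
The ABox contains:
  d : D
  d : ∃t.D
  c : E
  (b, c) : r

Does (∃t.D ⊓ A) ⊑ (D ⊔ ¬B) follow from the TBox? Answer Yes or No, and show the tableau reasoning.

1. (∃t.D ⊓ A) ⊑ (D ⊔ ¬B)  ⇔  ((∃t.D ⊓ A) ⊓ (¬D ⊓ B)) unsat w.r.t. T
   all branches close; clash {D, ¬D} at x₀
2. Hence (∃t.D ⊓ A) ⊑ (D ⊔ ¬B): entailed.

Yes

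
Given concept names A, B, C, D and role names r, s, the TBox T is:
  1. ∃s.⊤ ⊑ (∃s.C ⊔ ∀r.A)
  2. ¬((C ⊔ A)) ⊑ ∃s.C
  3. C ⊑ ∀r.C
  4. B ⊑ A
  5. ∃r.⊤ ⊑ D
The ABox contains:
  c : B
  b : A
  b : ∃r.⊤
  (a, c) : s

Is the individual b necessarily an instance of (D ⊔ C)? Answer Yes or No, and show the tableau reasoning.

1. b : (D ⊔ C)?  L(b) = {A, ∃r.⊤} ∪ {(¬D ⊓ ¬C)}
   clash {D, ¬D} at b — b ∈ (D ⊔ C)
2. Hence b : (D ⊔ C): entailed.

Yes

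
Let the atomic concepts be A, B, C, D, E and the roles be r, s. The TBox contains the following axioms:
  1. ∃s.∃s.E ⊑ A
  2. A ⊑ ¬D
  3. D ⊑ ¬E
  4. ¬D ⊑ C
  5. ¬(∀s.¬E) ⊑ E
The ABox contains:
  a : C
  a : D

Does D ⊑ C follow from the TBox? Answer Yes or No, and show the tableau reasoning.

No

1. D ⊑ C  ⇔  (D ⊓ ¬C) unsat w.r.t. T
   apply at x₀: D⊑¬E
   open: L(x₀) ⊇ {D, ¬A, ¬C, ¬E, ∀s.¬E, …}
2. Hence D ⊑ C: not entailed.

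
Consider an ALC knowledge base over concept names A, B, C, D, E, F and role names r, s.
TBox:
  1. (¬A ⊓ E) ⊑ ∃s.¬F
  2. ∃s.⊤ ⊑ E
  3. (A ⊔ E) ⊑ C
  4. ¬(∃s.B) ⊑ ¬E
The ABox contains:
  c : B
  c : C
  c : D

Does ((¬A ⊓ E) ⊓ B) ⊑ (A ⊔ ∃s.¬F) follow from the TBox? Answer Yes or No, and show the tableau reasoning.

Yes

1. ((¬A ⊓ E) ⊓ B) ⊑ (A ⊔ ∃s.¬F)  ⇔  (((¬A ⊓ E) ⊓ B) ⊓ (¬A ⊓ ∀s.F)) unsat w.r.t. T
   all branches close; clash {E, ¬E} at x₀
2. Hence ((¬A ⊓ E) ⊓ B) ⊑ (A ⊔ ∃s.¬F): entailed.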